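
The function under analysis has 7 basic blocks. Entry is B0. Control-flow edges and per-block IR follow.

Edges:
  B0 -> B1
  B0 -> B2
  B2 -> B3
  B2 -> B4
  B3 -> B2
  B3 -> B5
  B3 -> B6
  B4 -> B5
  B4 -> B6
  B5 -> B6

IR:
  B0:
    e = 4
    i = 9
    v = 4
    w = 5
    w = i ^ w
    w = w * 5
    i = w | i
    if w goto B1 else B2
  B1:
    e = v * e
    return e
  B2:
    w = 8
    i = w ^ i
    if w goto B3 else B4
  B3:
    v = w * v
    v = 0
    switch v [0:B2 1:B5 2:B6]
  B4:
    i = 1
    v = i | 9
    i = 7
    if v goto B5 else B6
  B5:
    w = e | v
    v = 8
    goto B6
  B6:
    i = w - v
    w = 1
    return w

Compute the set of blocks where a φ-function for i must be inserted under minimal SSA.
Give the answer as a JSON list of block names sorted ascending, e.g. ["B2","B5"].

idom tree: B1←B0 B2←B0 B3←B2 B4←B2 B5←B2 B6←B2
Dom∩ at merges:
  B2: preds {B0,B3}: {B0} ∩ {B0,B2,B3} = {B0}; idom=B0
  B5: preds {B3,B4}: {B0,B2,B3} ∩ {B0,B2,B4} = {B0,B2}; idom=B2
  B6: preds {B3,B4,B5}: {B0,B2,B3} ∩ {B0,B2,B4} ∩ {B0,B2,B5} = {B0,B2}; idom=B2

DF derivation:
  join B2 pred B0: · stop@B0
  join B2 pred B3: B3→B2 stop@B0
  join B5 pred B3: B3 stop@B2
  join B5 pred B4: B4 stop@B2
  join B6 pred B3: B3 stop@B2
  join B6 pred B4: B4 stop@B2
  join B6 pred B5: B5 stop@B2
  B0: DF=∅
  B1: DF=∅
  B2: DF={B2}
  B3: DF={B2,B5,B6}
  B4: DF={B5,B6}
  B5: DF={B6}
  B6: DF=∅

φ for i: defs {B0,B2,B4,B6}
  DF⁺ = {B2,B5,B6}

Answer: ["B2", "B5", "B6"]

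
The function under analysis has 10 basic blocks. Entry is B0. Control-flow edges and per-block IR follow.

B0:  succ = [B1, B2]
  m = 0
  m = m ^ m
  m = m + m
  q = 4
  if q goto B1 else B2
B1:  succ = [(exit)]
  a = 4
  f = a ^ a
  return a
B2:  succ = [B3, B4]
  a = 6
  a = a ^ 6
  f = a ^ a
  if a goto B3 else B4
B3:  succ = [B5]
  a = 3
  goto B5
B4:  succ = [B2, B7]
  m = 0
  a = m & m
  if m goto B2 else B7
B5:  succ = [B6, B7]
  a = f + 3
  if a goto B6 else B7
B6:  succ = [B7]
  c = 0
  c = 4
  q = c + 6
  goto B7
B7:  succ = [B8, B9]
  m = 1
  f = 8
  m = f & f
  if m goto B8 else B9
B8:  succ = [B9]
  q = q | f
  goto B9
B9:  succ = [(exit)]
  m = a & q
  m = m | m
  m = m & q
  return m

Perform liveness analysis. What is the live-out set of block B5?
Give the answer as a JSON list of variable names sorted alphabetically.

Answer: ["a", "q"]

Derivation:
def/use:
  B0 def {m,q} use ∅
  B1 def {a,f} use ∅
  B2 def {a,f} use ∅
  B3 def {a} use ∅
  B4 def {a,m} use ∅
  B5 def {a} use {f}
  B6 def {c,q} use ∅
  B7 def {f,m} use ∅
  B8 def {q} use {f,q}
  B9 def {m} use {a,q}

Live sets:
  live B0: ∅→{q}
  live B1: ∅→∅
  live B2: {q}→{f,q}
  live B3: {f,q}→{f,q}
  live B4: {q}→{a,q}
  live B5: {f,q}→{a,q}
  live B6: {a}→{a,q}
  live B7: {a,q}→{a,f,q}
  live B8: {a,f,q}→{a,q}
  live B9: {a,q}→∅

live-out(B5) = ["a", "q"]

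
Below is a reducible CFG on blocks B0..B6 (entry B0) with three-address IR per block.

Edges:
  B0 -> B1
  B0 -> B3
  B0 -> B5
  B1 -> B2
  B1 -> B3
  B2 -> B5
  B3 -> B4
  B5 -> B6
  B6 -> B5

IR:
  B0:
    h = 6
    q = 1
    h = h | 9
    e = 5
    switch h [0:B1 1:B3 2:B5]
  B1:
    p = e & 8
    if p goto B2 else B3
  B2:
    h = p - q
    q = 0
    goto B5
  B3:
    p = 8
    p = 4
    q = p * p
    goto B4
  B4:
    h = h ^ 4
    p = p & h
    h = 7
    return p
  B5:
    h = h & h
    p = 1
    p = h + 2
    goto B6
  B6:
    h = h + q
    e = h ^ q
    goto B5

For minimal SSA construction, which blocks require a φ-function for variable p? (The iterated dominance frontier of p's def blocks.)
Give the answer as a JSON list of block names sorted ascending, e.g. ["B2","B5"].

Answer: ["B3", "B5"]

Analysis:
idom tree: B1←B0 B2←B1 B3←B0 B4←B3 B5←B0 B6←B5
Dom∩ at merges:
  B3: preds {B0,B1}: {B0} ∩ {B0,B1} = {B0}; idom=B0
  B5: preds {B0,B2,B6}: {B0} ∩ {B0,B1,B2} ∩ {B0,B5,B6} = {B0}; idom=B0

DF derivation:
  join B3 pred B0: · stop@B0
  join B3 pred B1: B1 stop@B0
  join B5 pred B0: · stop@B0
  join B5 pred B2: B2→B1 stop@B0
  join B5 pred B6: B6→B5 stop@B0
  B0 → ∅
  B1 → {B3,B5}
  B2 → {B5}
  B3 → ∅
  B4 → ∅
  B5 → {B5}
  B6 → {B5}

φ for p: defs {B1,B3,B4,B5}
  DF⁺ = {B3,B5}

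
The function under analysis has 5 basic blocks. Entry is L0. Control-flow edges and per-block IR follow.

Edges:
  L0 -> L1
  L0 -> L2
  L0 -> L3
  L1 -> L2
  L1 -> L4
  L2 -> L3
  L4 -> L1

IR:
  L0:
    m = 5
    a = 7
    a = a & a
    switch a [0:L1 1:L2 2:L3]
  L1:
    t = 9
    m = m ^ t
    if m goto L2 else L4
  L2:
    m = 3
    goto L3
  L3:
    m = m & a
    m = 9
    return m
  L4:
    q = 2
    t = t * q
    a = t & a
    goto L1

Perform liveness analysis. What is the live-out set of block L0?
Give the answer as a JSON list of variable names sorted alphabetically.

Block summaries:
  L0: {a,m} / ∅
  L1: {m,t} / {m}
  L2: {m} / ∅
  L3: {m} / {a,m}
  L4: {a,q,t} / {a,t}

Backward fixpoint:
  live L0: ∅→{a,m}
  live L1: {a,m}→{a,m,t}
  live L2: {a}→{a,m}
  live L3: {a,m}→∅
  live L4: {a,m,t}→{a,m}

live-out(L0) = ["a", "m"]

Answer: ["a", "m"]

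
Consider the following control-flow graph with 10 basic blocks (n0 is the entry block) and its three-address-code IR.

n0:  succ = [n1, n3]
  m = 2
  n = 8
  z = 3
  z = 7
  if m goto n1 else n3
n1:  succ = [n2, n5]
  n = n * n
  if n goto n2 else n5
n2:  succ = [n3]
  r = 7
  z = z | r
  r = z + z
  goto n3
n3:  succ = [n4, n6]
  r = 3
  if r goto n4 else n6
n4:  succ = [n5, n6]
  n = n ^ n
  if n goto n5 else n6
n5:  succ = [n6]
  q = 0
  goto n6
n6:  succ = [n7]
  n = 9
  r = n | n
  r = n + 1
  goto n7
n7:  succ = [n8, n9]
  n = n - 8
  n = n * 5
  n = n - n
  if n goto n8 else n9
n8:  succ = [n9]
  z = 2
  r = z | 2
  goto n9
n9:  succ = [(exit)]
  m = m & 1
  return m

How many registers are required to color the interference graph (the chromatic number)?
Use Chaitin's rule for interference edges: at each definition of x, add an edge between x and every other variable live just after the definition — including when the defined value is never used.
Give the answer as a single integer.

Answer: 4

Derivation:
def/use:
  n0: def={m,n,z} ue=∅
  n1: def={n} ue={n}
  n2: def={r,z} ue={z}
  n3: def={r} ue=∅
  n4: def={n} ue={n}
  n5: def={q} ue=∅
  n6: def={n,r} ue=∅
  n7: def={n} ue={n}
  n8: def={r,z} ue=∅
  n9: def={m} ue={m}

Live sets:
  live n0: ∅→{m,n,z}
  live n1: {m,n,z}→{m,n,z}
  live n2: {m,n,z}→{m,n}
  live n3: {m,n}→{m,n}
  live n4: {m,n}→{m}
  live n5: {m}→{m}
  live n6: {m}→{m,n}
  live n7: {m,n}→{m}
  live n8: {m}→{m}
  live n9: {m}→∅

Interference:
  m: {n,q,r,z}
  n: {m,r,z}
  q: {m}
  r: {m,n,z}
  z: {m,n,r}

Chromatic number:
  lower bound: {m,n,r,z} mutually conflict ⇒ χ ≥ 4
  4-colouring: R0={m}  R1={n,q}  R2={r}  R3={z}
  χ = 4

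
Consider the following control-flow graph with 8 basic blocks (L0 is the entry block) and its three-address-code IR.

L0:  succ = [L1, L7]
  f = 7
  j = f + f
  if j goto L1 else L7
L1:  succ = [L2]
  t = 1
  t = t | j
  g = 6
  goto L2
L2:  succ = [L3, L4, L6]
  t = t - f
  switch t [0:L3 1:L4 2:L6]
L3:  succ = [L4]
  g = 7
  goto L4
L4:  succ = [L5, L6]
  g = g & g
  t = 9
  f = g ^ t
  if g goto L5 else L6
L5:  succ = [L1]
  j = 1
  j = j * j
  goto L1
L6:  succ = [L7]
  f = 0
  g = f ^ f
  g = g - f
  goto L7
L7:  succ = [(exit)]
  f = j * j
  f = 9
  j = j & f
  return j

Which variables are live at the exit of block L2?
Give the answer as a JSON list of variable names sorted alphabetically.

def/use:
  L0 def {f,j} use ∅
  L1 def {g,t} use {j}
  L2 def {t} use {f,t}
  L3 def {g} use ∅
  L4 def {f,g,t} use {g}
  L5 def {j} use ∅
  L6 def {f,g} use ∅
  L7 def {f,j} use {j}

Live sets:
  L0 li=∅ lo={f,j}
  L1 li={f,j} lo={f,g,j,t}
  L2 li={f,g,j,t} lo={g,j}
  L3 li={j} lo={g,j}
  L4 li={g,j} lo={f,j}
  L5 li={f} lo={f,j}
  L6 li={j} lo={j}
  L7 li={j} lo=∅

live-out(L2) = ["g", "j"]

Answer: ["g", "j"]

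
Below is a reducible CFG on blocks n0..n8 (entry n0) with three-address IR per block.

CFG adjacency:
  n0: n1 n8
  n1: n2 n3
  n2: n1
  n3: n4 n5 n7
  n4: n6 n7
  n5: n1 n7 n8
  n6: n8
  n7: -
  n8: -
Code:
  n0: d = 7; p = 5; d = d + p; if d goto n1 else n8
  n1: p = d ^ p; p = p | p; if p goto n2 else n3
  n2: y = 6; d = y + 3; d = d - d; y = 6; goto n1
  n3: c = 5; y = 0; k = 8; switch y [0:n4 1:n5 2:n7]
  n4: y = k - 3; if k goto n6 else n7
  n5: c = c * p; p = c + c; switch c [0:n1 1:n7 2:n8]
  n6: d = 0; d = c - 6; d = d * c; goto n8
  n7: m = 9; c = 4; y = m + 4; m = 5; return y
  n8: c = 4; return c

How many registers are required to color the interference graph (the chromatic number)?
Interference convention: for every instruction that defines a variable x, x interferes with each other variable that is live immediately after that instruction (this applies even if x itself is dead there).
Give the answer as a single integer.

Block summaries:
  n0 def {d,p} use ∅
  n1 def {p} use {d,p}
  n2 def {d,y} use ∅
  n3 def {c,k,y} use ∅
  n4 def {y} use {k}
  n5 def {c,p} use {c,p}
  n6 def {d} use {c}
  n7 def {c,m,y} use ∅
  n8 def {c} use ∅

Live sets:
  n0: in=∅ out={d,p}
  n1: in={d,p} out={d,p}
  n2: in={p} out={d,p}
  n3: in={d,p} out={c,d,k,p}
  n4: in={c,k} out={c}
  n5: in={c,d,p} out={d,p}
  n6: in={c} out=∅
  n7: in=∅ out=∅
  n8: in=∅ out=∅

Conflict graph:
  c↔{d,k,m,p,y}
  d↔{c,k,p,y}
  k↔{c,d,p,y}
  m↔{c,y}
  p↔{c,d,k,y}
  y↔{c,d,k,m,p}

Chromatic number:
  {c,d,k,p,y} pairwise interfere (5-clique) ⇒ χ ≥ 5
  assign c→r0 d→r2 k→r3 m→r2 p→r4 y→r1 — no edge inside a register ⇒ χ ≤ 5
  χ = 5

Answer: 5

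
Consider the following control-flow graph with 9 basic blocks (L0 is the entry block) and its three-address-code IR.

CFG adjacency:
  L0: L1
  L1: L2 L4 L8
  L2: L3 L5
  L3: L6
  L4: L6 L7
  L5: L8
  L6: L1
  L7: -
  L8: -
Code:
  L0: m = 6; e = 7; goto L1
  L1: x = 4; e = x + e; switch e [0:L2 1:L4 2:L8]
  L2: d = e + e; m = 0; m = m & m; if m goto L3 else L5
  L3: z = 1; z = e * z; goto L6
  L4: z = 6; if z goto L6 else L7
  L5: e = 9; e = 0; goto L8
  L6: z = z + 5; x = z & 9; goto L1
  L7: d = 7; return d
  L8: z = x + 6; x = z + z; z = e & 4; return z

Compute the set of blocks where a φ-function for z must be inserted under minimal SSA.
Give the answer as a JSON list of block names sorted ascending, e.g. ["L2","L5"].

idom tree: L1←L0 L2←L1 L3←L2 L4←L1 L5←L2 L6←L1 L7←L4 L8←L1
Dom at joins:
  L1: preds {L0,L6}: {L0} ∩ {L0,L1,L6} = {L0}; idom=L0
  L6: preds {L3,L4}: {L0,L1,L2,L3} ∩ {L0,L1,L4} = {L0,L1}; idom=L1
  L8: preds {L1,L5}: {L0,L1} ∩ {L0,L1,L2,L5} = {L0,L1}; idom=L1

Frontier:
  L1←L0: walk · to L0
  L1←L6: walk L6→L1 to L0
  L6←L3: walk L3→L2 to L1
  L6←L4: walk L4 to L1
  L8←L1: walk · to L1
  L8←L5: walk L5→L2 to L1
  DF(L0)=∅
  DF(L1)={L1}
  DF(L2)={L6,L8}
  DF(L3)={L6}
  DF(L4)={L6}
  DF(L5)={L8}
  DF(L6)={L1}
  DF(L7)=∅
  DF(L8)=∅

φ for z: defs {L3,L4,L6,L8}
  DF⁺ = {L1,L6}

Answer: ["L1", "L6"]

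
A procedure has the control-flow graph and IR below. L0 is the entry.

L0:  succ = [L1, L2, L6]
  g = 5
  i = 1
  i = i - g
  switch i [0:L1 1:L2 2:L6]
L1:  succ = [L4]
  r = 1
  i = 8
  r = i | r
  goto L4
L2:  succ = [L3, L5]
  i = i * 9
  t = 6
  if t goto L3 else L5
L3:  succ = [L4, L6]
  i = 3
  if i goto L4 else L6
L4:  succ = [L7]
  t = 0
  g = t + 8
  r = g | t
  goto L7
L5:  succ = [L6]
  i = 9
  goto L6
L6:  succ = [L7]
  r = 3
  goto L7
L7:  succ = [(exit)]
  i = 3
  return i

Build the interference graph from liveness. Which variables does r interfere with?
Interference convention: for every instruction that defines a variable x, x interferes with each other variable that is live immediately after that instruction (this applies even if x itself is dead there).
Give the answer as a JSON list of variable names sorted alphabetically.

Answer: ["i"]

Derivation:
Block summaries:
  L0 def {g,i} use ∅
  L1 def {i,r} use ∅
  L2 def {i,t} use {i}
  L3 def {i} use ∅
  L4 def {g,r,t} use ∅
  L5 def {i} use ∅
  L6 def {r} use ∅
  L7 def {i} use ∅

Backward fixpoint:
  live L0: ∅→{i}
  live L1: ∅→∅
  live L2: {i}→∅
  live L3: ∅→∅
  live L4: ∅→∅
  live L5: ∅→∅
  live L6: ∅→∅
  live L7: ∅→∅

Interference:
  g↔{i,t}
  i↔{g,r}
  r↔{i}
  t↔{g}

N(r) = ["i"]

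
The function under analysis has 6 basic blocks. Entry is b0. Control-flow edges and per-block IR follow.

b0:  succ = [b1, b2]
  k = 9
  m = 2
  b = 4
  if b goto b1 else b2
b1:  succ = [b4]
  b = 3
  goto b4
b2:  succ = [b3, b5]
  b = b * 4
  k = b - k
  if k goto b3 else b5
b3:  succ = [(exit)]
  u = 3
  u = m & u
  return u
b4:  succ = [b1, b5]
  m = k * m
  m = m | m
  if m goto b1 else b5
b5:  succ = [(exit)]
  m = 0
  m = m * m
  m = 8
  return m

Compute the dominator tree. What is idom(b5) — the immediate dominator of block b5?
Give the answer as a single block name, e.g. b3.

Answer: b0

Derivation:
idom tree: b1←b0 b2←b0 b3←b2 b4←b1 b5←b0
Dom at joins:
  b1: preds {b0,b4}: {b0} ∩ {b0,b1,b4} = {b0}; idom=b0
  b5: preds {b2,b4}: {b0,b2} ∩ {b0,b1,b4} = {b0}; idom=b0

idom(b5) = b0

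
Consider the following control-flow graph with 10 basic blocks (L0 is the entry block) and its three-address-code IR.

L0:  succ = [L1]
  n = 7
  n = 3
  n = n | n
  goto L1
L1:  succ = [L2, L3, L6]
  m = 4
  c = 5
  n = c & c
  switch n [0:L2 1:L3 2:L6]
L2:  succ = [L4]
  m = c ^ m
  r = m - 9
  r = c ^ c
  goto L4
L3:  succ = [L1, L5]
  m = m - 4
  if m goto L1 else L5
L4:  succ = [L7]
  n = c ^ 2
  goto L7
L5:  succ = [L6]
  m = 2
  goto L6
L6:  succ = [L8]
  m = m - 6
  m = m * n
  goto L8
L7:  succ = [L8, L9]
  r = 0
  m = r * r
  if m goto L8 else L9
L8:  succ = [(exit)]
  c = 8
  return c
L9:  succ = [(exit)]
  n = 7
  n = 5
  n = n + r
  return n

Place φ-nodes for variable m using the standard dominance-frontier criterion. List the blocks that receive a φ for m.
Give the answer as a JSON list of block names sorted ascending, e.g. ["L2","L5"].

idom tree: L1←L0 L2←L1 L3←L1 L4←L2 L5←L3 L6←L1 L7←L4 L8←L1 L9←L7
Join-block Dom:
  L1: preds {L0,L3}: {L0} ∩ {L0,L1,L3} = {L0}; idom=L0
  L6: preds {L1,L5}: {L0,L1} ∩ {L0,L1,L3,L5} = {L0,L1}; idom=L1
  L8: preds {L6,L7}: {L0,L1,L6} ∩ {L0,L1,L2,L4,L7} = {L0,L1}; idom=L1

Frontier:
  join L1 pred L0: · stop@L0
  join L1 pred L3: L3→L1 stop@L0
  join L6 pred L1: · stop@L1
  join L6 pred L5: L5→L3 stop@L1
  join L8 pred L6: L6 stop@L1
  join L8 pred L7: L7→L4→L2 stop@L1
  L0 → ∅
  L1 → {L1}
  L2 → {L8}
  L3 → {L1,L6}
  L4 → {L8}
  L5 → {L6}
  L6 → {L8}
  L7 → {L8}
  L8 → ∅
  L9 → ∅

φ for m: defs {L1,L2,L3,L5,L6,L7}
  DF⁺ = {L1,L6,L8}

Answer: ["L1", "L6", "L8"]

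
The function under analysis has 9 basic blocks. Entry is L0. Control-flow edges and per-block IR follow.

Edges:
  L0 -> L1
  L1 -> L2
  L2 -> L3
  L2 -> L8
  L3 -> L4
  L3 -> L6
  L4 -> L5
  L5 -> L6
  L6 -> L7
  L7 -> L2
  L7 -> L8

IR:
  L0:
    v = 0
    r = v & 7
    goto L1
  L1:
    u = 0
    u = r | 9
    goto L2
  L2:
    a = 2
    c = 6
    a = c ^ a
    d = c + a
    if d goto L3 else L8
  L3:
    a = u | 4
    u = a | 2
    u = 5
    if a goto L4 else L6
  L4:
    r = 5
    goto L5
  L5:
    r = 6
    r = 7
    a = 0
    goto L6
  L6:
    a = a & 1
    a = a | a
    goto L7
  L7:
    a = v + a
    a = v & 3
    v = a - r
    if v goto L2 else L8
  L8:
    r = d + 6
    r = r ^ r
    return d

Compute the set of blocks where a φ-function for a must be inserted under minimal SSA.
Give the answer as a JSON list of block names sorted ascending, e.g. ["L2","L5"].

idom tree: L1←L0 L2←L1 L3←L2 L4←L3 L5←L4 L6←L3 L7←L6 L8←L2
Join-block Dom:
  L2: preds {L1,L7}: {L0,L1} ∩ {L0,L1,L2,L3,L6,L7} = {L0,L1}; idom=L1
  L6: preds {L3,L5}: {L0,L1,L2,L3} ∩ {L0,L1,L2,L3,L4,L5} = {L0,L1,L2,L3}; idom=L3
  L8: preds {L2,L7}: {L0,L1,L2} ∩ {L0,L1,L2,L3,L6,L7} = {L0,L1,L2}; idom=L2

Frontier:
  L2←L1: walk · to L1
  L2←L7: walk L7→L6→L3→L2 to L1
  L6←L3: walk · to L3
  L6←L5: walk L5→L4 to L3
  L8←L2: walk · to L2
  L8←L7: walk L7→L6→L3 to L2
  L0: DF=∅
  L1: DF=∅
  L2: DF={L2}
  L3: DF={L2,L8}
  L4: DF={L6}
  L5: DF={L6}
  L6: DF={L2,L8}
  L7: DF={L2,L8}
  L8: DF=∅

φ for a: defs {L2,L3,L5,L6,L7}
  DF⁺ = {L2,L6,L8}

Answer: ["L2", "L6", "L8"]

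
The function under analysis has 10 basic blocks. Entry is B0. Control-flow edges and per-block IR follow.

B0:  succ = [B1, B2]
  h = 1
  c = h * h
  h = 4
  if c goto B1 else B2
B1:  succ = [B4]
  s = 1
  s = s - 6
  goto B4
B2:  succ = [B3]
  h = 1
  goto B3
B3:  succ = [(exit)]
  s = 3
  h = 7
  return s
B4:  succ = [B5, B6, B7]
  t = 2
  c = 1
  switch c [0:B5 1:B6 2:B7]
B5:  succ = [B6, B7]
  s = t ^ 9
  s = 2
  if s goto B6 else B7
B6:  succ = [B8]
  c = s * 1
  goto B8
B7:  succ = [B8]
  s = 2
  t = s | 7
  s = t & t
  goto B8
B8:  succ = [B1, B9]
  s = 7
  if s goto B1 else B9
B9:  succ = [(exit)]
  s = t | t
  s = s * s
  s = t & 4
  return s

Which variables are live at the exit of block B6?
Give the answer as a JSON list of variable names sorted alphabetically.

Answer: ["t"]

Working:
def/use:
  B0: {c,h} / ∅
  B1: {s} / ∅
  B2: {h} / ∅
  B3: {h,s} / ∅
  B4: {c,t} / ∅
  B5: {s} / {t}
  B6: {c} / {s}
  B7: {s,t} / ∅
  B8: {s} / ∅
  B9: {s} / {t}

Backward fixpoint:
  B0: in=∅ out=∅
  B1: in=∅ out={s}
  B2: in=∅ out=∅
  B3: in=∅ out=∅
  B4: in={s} out={s,t}
  B5: in={t} out={s,t}
  B6: in={s,t} out={t}
  B7: in=∅ out={t}
  B8: in={t} out={t}
  B9: in={t} out=∅

live-out(B6) = ["t"]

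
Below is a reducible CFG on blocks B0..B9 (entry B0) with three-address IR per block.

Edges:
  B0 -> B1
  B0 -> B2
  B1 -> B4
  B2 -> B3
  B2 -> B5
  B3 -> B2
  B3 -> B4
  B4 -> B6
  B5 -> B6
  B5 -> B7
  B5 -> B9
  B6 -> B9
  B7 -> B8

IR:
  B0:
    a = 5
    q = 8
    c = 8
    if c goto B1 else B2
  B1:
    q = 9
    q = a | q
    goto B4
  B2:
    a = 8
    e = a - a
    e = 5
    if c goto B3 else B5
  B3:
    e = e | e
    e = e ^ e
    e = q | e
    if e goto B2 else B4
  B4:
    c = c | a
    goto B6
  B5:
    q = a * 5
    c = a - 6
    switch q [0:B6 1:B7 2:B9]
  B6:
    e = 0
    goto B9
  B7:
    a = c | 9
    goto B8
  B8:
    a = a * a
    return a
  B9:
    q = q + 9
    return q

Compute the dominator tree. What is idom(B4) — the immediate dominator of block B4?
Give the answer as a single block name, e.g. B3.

idom tree: B1←B0 B2←B0 B3←B2 B4←B0 B5←B2 B6←B0 B7←B5 B8←B7 B9←B0
Dom at joins:
  B2: preds {B0,B3}: {B0} ∩ {B0,B2,B3} = {B0}; idom=B0
  B4: preds {B1,B3}: {B0,B1} ∩ {B0,B2,B3} = {B0}; idom=B0
  B6: preds {B4,B5}: {B0,B4} ∩ {B0,B2,B5} = {B0}; idom=B0
  B9: preds {B5,B6}: {B0,B2,B5} ∩ {B0,B6} = {B0}; idom=B0

idom(B4) = B0

Answer: B0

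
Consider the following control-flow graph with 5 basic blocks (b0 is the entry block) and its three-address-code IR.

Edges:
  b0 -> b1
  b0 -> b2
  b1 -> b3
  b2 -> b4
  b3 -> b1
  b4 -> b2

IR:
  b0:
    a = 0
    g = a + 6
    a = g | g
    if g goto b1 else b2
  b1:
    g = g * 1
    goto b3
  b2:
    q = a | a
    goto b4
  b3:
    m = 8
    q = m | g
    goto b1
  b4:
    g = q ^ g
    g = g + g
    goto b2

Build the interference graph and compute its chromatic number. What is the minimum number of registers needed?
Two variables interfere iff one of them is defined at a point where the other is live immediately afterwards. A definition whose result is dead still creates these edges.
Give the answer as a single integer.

Answer: 3

Derivation:
Per-block:
  b0 def {a,g} use ∅
  b1 def {g} use {g}
  b2 def {q} use {a}
  b3 def {m,q} use {g}
  b4 def {g} use {g,q}

Live sets:
  b0: in=∅ out={a,g}
  b1: in={g} out={g}
  b2: in={a,g} out={a,g,q}
  b3: in={g} out={g}
  b4: in={a,g,q} out={a,g}

Interference:
  a↔{g,q}
  g↔{a,m,q}
  m↔{g}
  q↔{a,g}

Colouring:
  {a,g,q} pairwise interfere (3-clique) ⇒ χ ≥ 3
  3-colouring: R0={g}  R1={a,m}  R2={q}
  χ = 3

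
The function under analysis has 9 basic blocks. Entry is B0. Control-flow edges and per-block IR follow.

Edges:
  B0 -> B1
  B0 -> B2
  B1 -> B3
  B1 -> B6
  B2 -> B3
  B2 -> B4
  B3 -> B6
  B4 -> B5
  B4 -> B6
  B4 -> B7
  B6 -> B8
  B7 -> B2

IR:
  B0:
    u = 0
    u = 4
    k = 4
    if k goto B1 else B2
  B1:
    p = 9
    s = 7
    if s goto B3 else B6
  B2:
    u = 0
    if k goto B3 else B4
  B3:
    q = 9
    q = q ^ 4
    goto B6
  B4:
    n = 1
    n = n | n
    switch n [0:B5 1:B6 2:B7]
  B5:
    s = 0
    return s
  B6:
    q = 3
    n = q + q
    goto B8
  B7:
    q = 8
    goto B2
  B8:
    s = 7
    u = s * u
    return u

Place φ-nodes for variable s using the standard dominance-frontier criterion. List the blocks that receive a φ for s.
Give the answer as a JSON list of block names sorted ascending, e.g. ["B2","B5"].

idom tree: B1←B0 B2←B0 B3←B0 B4←B2 B5←B4 B6←B0 B7←B4 B8←B6
Join-block Dom:
  B2: preds {B0,B7}: {B0} ∩ {B0,B2,B4,B7} = {B0}; idom=B0
  B3: preds {B1,B2}: {B0,B1} ∩ {B0,B2} = {B0}; idom=B0
  B6: preds {B1,B3,B4}: {B0,B1} ∩ {B0,B3} ∩ {B0,B2,B4} = {B0}; idom=B0

DF walk-up:
  join B2 pred B0: · stop@B0
  join B2 pred B7: B7→B4→B2 stop@B0
  join B3 pred B1: B1 stop@B0
  join B3 pred B2: B2 stop@B0
  join B6 pred B1: B1 stop@B0
  join B6 pred B3: B3 stop@B0
  join B6 pred B4: B4→B2 stop@B0
  B0: DF=∅
  B1: DF={B3,B6}
  B2: DF={B2,B3,B6}
  B3: DF={B6}
  B4: DF={B2,B6}
  B5: DF=∅
  B6: DF=∅
  B7: DF={B2}
  B8: DF=∅

φ for s: defs {B1,B5,B8}
  DF⁺ = {B3,B6}

Answer: ["B3", "B6"]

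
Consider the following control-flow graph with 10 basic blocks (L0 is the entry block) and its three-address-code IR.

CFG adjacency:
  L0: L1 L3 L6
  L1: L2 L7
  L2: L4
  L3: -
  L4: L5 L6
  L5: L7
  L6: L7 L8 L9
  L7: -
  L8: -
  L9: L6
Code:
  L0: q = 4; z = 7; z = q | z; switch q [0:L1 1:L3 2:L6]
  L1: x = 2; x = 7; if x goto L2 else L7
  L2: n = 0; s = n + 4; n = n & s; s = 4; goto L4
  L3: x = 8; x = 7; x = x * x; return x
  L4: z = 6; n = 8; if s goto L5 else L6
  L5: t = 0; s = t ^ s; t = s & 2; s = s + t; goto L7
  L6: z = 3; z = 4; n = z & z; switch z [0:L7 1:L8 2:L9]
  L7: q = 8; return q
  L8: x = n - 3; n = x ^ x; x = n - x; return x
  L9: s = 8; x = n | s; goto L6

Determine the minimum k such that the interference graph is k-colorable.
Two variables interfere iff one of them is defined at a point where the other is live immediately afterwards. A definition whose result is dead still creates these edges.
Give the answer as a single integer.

Per-block:
  L0: {q,z} / ∅
  L1: {x} / ∅
  L2: {n,s} / ∅
  L3: {x} / ∅
  L4: {n,z} / {s}
  L5: {s,t} / {s}
  L6: {n,z} / ∅
  L7: {q} / ∅
  L8: {n,x} / {n}
  L9: {s,x} / {n}

Live sets:
  L0: in=∅ out=∅
  L1: in=∅ out=∅
  L2: in=∅ out={s}
  L3: in=∅ out=∅
  L4: in={s} out={s}
  L5: in={s} out=∅
  L6: in=∅ out={n}
  L7: in=∅ out=∅
  L8: in={n} out=∅
  L9: in={n} out=∅

Interfere edges:
  n: {s,x,z}
  q: {z}
  s: {n,t,z}
  t: {s}
  x: {n}
  z: {n,q,s}

Colouring:
  lower bound: {n,s,z} mutually conflict ⇒ χ ≥ 3
  3-colouring: c0={n,q,t}  c1={s,x}  c2={z}
  χ = 3

Answer: 3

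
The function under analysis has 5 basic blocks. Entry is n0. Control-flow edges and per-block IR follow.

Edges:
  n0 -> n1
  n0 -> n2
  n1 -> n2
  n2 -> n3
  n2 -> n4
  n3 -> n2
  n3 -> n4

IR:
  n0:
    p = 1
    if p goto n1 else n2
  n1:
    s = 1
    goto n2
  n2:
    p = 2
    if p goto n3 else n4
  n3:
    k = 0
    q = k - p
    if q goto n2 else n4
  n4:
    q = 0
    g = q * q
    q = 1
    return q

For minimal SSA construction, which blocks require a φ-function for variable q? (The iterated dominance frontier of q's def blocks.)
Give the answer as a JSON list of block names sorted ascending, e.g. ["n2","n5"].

Answer: ["n2", "n4"]

Working:
idom tree: n1←n0 n2←n0 n3←n2 n4←n2
Join-block Dom:
  n2: preds {n0,n1,n3}: {n0} ∩ {n0,n1} ∩ {n0,n2,n3} = {n0}; idom=n0
  n4: preds {n2,n3}: {n0,n2} ∩ {n0,n2,n3} = {n0,n2}; idom=n2

DF derivation:
  n2←n0: walk · to n0
  n2←n1: walk n1 to n0
  n2←n3: walk n3→n2 to n0
  n4←n2: walk · to n2
  n4←n3: walk n3 to n2
  DF(n0)=∅
  DF(n1)={n2}
  DF(n2)={n2}
  DF(n3)={n2,n4}
  DF(n4)=∅

φ for q: defs {n3,n4}
  DF⁺ = {n2,n4}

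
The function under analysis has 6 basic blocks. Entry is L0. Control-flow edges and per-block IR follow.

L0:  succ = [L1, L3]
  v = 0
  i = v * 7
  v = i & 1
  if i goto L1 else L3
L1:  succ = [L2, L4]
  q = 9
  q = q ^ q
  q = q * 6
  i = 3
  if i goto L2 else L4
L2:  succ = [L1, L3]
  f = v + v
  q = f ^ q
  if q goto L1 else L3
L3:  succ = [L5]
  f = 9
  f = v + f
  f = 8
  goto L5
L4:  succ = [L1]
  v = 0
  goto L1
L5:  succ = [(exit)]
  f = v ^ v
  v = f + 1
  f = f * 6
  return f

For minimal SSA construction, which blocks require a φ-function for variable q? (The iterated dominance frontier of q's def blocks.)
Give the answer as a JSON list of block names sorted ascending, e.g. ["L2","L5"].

Answer: ["L1", "L3"]

Derivation:
idom tree: L1←L0 L2←L1 L3←L0 L4←L1 L5←L3
Dom∩ at merges:
  L1: preds {L0,L2,L4}: {L0} ∩ {L0,L1,L2} ∩ {L0,L1,L4} = {L0}; idom=L0
  L3: preds {L0,L2}: {L0} ∩ {L0,L1,L2} = {L0}; idom=L0

DF derivation:
  join L1 pred L0: · stop@L0
  join L1 pred L2: L2→L1 stop@L0
  join L1 pred L4: L4→L1 stop@L0
  join L3 pred L0: · stop@L0
  join L3 pred L2: L2→L1 stop@L0
  DF(L0)=∅
  DF(L1)={L1,L3}
  DF(L2)={L1,L3}
  DF(L3)=∅
  DF(L4)={L1}
  DF(L5)=∅

φ for q: defs {L1,L2}
  DF⁺ = {L1,L3}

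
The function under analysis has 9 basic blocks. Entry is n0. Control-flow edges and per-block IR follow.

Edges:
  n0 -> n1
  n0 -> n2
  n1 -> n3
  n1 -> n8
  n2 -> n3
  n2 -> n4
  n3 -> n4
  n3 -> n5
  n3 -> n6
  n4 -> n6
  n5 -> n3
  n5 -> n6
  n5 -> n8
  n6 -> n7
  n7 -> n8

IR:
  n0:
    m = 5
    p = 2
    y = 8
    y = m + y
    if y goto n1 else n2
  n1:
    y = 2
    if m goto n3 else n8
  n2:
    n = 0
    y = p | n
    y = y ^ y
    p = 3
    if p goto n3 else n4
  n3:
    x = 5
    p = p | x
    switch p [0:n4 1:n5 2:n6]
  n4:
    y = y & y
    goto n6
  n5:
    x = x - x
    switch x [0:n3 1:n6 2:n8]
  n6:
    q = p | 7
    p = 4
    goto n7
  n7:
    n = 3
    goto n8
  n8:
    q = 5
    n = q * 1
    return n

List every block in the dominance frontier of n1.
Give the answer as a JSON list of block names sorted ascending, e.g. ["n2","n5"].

idom tree: n1←n0 n2←n0 n3←n0 n4←n0 n5←n3 n6←n0 n7←n6 n8←n0
Join-block Dom:
  n3: preds {n1,n2,n5}: {n0,n1} ∩ {n0,n2} ∩ {n0,n3,n5} = {n0}; idom=n0
  n4: preds {n2,n3}: {n0,n2} ∩ {n0,n3} = {n0}; idom=n0
  n6: preds {n3,n4,n5}: {n0,n3} ∩ {n0,n4} ∩ {n0,n3,n5} = {n0}; idom=n0
  n8: preds {n1,n5,n7}: {n0,n1} ∩ {n0,n3,n5} ∩ {n0,n6,n7} = {n0}; idom=n0

Frontier:
  n3←n1: walk n1 to n0
  n3←n2: walk n2 to n0
  n3←n5: walk n5→n3 to n0
  n4←n2: walk n2 to n0
  n4←n3: walk n3 to n0
  n6←n3: walk n3 to n0
  n6←n4: walk n4 to n0
  n6←n5: walk n5→n3 to n0
  n8←n1: walk n1 to n0
  n8←n5: walk n5→n3 to n0
  n8←n7: walk n7→n6 to n0
  DF(n0)=∅
  DF(n1)={n3,n8}
  DF(n2)={n3,n4}
  DF(n3)={n3,n4,n6,n8}
  DF(n4)={n6}
  DF(n5)={n3,n6,n8}
  DF(n6)={n8}
  DF(n7)={n8}
  DF(n8)=∅

DF(n1) = ["n3", "n8"]

Answer: ["n3", "n8"]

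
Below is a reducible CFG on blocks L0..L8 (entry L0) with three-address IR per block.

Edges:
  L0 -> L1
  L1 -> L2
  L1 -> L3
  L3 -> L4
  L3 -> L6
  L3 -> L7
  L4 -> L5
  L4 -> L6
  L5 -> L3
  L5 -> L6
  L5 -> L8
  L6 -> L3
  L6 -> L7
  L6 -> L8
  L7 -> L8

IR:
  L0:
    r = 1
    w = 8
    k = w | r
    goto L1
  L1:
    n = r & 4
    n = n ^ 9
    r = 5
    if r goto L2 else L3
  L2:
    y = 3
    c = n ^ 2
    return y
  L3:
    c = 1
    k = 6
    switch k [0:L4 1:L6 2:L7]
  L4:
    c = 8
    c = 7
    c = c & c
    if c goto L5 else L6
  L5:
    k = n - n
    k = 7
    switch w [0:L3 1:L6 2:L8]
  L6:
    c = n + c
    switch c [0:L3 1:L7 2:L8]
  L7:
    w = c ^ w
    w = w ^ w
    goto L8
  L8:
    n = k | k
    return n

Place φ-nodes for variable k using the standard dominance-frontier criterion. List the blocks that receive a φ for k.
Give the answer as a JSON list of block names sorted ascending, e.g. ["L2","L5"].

Answer: ["L3", "L6", "L7", "L8"]

Derivation:
idom tree: L1←L0 L2←L1 L3←L1 L4←L3 L5←L4 L6←L3 L7←L3 L8←L3
Dom∩ at merges:
  L3: preds {L1,L5,L6}: {L0,L1} ∩ {L0,L1,L3,L4,L5} ∩ {L0,L1,L3,L6} = {L0,L1}; idom=L1
  L6: preds {L3,L4,L5}: {L0,L1,L3} ∩ {L0,L1,L3,L4} ∩ {L0,L1,L3,L4,L5} = {L0,L1,L3}; idom=L3
  L7: preds {L3,L6}: {L0,L1,L3} ∩ {L0,L1,L3,L6} = {L0,L1,L3}; idom=L3
  L8: preds {L5,L6,L7}: {L0,L1,L3,L4,L5} ∩ {L0,L1,L3,L6} ∩ {L0,L1,L3,L7} = {L0,L1,L3}; idom=L3

DF derivation:
  join L3 pred L1: · stop@L1
  join L3 pred L5: L5→L4→L3 stop@L1
  join L3 pred L6: L6→L3 stop@L1
  join L6 pred L3: · stop@L3
  join L6 pred L4: L4 stop@L3
  join L6 pred L5: L5→L4 stop@L3
  join L7 pred L3: · stop@L3
  join L7 pred L6: L6 stop@L3
  join L8 pred L5: L5→L4 stop@L3
  join L8 pred L6: L6 stop@L3
  join L8 pred L7: L7 stop@L3
  L0 → ∅
  L1 → ∅
  L2 → ∅
  L3 → {L3}
  L4 → {L3,L6,L8}
  L5 → {L3,L6,L8}
  L6 → {L3,L7,L8}
  L7 → {L8}
  L8 → ∅

φ for k: defs {L0,L3,L5}
  DF⁺ = {L3,L6,L7,L8}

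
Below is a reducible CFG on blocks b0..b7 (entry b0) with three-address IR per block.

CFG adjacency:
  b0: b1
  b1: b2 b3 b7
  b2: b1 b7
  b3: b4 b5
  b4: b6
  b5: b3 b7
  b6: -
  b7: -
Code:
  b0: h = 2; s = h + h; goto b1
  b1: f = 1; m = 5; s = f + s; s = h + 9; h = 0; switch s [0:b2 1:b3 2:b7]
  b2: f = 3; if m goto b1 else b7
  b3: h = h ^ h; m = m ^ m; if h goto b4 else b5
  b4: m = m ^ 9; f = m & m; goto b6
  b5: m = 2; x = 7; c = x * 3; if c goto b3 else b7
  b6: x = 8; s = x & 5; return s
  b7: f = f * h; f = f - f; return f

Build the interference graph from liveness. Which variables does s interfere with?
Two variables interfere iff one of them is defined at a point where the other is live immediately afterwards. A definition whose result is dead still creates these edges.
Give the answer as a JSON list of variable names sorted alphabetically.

Answer: ["f", "h", "m"]

Analysis:
Per-block:
  b0 def {h,s} use ∅
  b1 def {f,h,m,s} use {h,s}
  b2 def {f} use {m}
  b3 def {h,m} use {h,m}
  b4 def {f,m} use {m}
  b5 def {c,m,x} use ∅
  b6 def {s,x} use ∅
  b7 def {f} use {f,h}

Liveness:
  live b0: ∅→{h,s}
  live b1: {h,s}→{f,h,m,s}
  live b2: {h,m,s}→{f,h,s}
  live b3: {f,h,m}→{f,h,m}
  live b4: {m}→∅
  live b5: {f,h}→{f,h,m}
  live b6: ∅→∅
  live b7: {f,h}→∅

Interfere edges:
  c↔{f,h,m}
  f↔{c,h,m,s,x}
  h↔{c,f,m,s,x}
  m↔{c,f,h,s,x}
  s↔{f,h,m}
  x↔{f,h,m}

N(s) = ["f", "h", "m"]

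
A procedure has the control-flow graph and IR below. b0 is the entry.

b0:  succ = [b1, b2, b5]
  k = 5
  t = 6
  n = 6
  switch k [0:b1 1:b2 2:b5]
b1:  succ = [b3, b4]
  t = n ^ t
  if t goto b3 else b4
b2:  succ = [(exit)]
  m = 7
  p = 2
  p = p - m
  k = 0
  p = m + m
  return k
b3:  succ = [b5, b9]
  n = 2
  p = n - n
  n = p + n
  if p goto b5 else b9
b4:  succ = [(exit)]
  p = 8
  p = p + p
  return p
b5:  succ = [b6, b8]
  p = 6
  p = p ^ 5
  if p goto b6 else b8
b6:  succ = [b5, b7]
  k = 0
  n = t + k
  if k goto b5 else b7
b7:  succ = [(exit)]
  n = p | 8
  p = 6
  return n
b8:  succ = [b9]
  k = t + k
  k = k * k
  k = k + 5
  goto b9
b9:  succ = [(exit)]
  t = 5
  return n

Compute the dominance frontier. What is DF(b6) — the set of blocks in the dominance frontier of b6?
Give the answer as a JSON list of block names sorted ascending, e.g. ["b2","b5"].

idom tree: b1←b0 b2←b0 b3←b1 b4←b1 b5←b0 b6←b5 b7←b6 b8←b5 b9←b0
Dom at joins:
  b5: preds {b0,b3,b6}: {b0} ∩ {b0,b1,b3} ∩ {b0,b5,b6} = {b0}; idom=b0
  b9: preds {b3,b8}: {b0,b1,b3} ∩ {b0,b5,b8} = {b0}; idom=b0

Frontier:
  join b5 pred b0: · stop@b0
  join b5 pred b3: b3→b1 stop@b0
  join b5 pred b6: b6→b5 stop@b0
  join b9 pred b3: b3→b1 stop@b0
  join b9 pred b8: b8→b5 stop@b0
  b0: DF=∅
  b1: DF={b5,b9}
  b2: DF=∅
  b3: DF={b5,b9}
  b4: DF=∅
  b5: DF={b5,b9}
  b6: DF={b5}
  b7: DF=∅
  b8: DF={b9}
  b9: DF=∅

DF(b6) = ["b5"]

Answer: ["b5"]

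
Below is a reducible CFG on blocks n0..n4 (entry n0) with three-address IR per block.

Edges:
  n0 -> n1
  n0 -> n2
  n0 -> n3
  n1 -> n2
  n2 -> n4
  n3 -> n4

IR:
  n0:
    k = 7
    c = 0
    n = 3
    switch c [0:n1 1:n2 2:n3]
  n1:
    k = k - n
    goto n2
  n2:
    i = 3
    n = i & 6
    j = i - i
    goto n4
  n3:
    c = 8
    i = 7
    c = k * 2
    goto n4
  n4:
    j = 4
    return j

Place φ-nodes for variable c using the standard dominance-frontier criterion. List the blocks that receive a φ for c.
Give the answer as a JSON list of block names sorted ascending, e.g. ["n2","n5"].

Answer: ["n4"]

Working:
idom tree: n1←n0 n2←n0 n3←n0 n4←n0
Dom at joins:
  n2: preds {n0,n1}: {n0} ∩ {n0,n1} = {n0}; idom=n0
  n4: preds {n2,n3}: {n0,n2} ∩ {n0,n3} = {n0}; idom=n0

DF walk-up:
  join n2 pred n0: · stop@n0
  join n2 pred n1: n1 stop@n0
  join n4 pred n2: n2 stop@n0
  join n4 pred n3: n3 stop@n0
  DF(n0)=∅
  DF(n1)={n2}
  DF(n2)={n4}
  DF(n3)={n4}
  DF(n4)=∅

φ for c: defs {n0,n3}
  DF⁺ = {n4}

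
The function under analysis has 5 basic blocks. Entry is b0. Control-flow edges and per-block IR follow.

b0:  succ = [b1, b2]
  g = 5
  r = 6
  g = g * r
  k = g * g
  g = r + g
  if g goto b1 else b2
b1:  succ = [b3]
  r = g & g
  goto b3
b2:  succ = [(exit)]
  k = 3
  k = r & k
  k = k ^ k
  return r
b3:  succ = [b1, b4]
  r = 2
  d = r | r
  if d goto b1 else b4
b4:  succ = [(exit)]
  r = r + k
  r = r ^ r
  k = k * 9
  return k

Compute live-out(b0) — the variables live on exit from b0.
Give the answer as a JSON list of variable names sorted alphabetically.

Answer: ["g", "k", "r"]

Analysis:
Block summaries:
  b0: def={g,k,r} ue=∅
  b1: def={r} ue={g}
  b2: def={k} ue={r}
  b3: def={d,r} ue=∅
  b4: def={k,r} ue={k,r}

Backward fixpoint:
  b0: in=∅ out={g,k,r}
  b1: in={g,k} out={g,k}
  b2: in={r} out=∅
  b3: in={g,k} out={g,k,r}
  b4: in={k,r} out=∅

live-out(b0) = ["g", "k", "r"]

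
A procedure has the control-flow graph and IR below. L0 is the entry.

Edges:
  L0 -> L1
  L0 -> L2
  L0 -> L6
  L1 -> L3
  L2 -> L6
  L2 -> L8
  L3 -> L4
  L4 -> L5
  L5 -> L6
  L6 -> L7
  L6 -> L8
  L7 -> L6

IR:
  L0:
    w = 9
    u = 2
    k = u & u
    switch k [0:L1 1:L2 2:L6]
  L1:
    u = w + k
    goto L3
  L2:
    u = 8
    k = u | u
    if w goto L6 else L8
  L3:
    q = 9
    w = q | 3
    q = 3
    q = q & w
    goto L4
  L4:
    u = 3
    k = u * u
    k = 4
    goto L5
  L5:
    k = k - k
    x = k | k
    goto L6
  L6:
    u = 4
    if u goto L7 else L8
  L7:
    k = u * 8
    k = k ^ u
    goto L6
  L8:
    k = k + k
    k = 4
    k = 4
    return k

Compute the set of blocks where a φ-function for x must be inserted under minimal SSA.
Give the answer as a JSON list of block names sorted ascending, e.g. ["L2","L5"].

Answer: ["L6", "L8"]

Working:
idom tree: L1←L0 L2←L0 L3←L1 L4←L3 L5←L4 L6←L0 L7←L6 L8←L0
Dom at joins:
  L6: preds {L0,L2,L5,L7}: {L0} ∩ {L0,L2} ∩ {L0,L1,L3,L4,L5} ∩ {L0,L6,L7} = {L0}; idom=L0
  L8: preds {L2,L6}: {L0,L2} ∩ {L0,L6} = {L0}; idom=L0

Frontier:
  L6←L0: walk · to L0
  L6←L2: walk L2 to L0
  L6←L5: walk L5→L4→L3→L1 to L0
  L6←L7: walk L7→L6 to L0
  L8←L2: walk L2 to L0
  L8←L6: walk L6 to L0
  L0: DF=∅
  L1: DF={L6}
  L2: DF={L6,L8}
  L3: DF={L6}
  L4: DF={L6}
  L5: DF={L6}
  L6: DF={L6,L8}
  L7: DF={L6}
  L8: DF=∅

φ for x: defs {L5}
  DF⁺ = {L6,L8}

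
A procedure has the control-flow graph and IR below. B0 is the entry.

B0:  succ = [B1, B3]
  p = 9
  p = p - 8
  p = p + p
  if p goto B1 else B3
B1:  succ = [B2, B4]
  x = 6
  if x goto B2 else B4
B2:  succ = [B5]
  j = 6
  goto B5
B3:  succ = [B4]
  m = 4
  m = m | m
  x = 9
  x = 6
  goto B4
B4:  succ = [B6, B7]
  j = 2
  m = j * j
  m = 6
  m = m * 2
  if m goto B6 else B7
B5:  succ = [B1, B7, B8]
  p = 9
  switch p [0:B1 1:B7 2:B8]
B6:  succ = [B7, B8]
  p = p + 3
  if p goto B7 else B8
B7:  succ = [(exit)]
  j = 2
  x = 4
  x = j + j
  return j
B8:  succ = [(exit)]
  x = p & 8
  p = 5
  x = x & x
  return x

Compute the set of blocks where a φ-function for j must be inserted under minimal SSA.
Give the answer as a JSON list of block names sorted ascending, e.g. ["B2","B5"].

Answer: ["B1", "B4", "B7", "B8"]

Analysis:
idom tree: B1←B0 B2←B1 B3←B0 B4←B0 B5←B2 B6←B4 B7←B0 B8←B0
Join-block Dom:
  B1: preds {B0,B5}: {B0} ∩ {B0,B1,B2,B5} = {B0}; idom=B0
  B4: preds {B1,B3}: {B0,B1} ∩ {B0,B3} = {B0}; idom=B0
  B7: preds {B4,B5,B6}: {B0,B4} ∩ {B0,B1,B2,B5} ∩ {B0,B4,B6} = {B0}; idom=B0
  B8: preds {B5,B6}: {B0,B1,B2,B5} ∩ {B0,B4,B6} = {B0}; idom=B0

DF walk-up:
  B1←B0: walk · to B0
  B1←B5: walk B5→B2→B1 to B0
  B4←B1: walk B1 to B0
  B4←B3: walk B3 to B0
  B7←B4: walk B4 to B0
  B7←B5: walk B5→B2→B1 to B0
  B7←B6: walk B6→B4 to B0
  B8←B5: walk B5→B2→B1 to B0
  B8←B6: walk B6→B4 to B0
  B0: DF=∅
  B1: DF={B1,B4,B7,B8}
  B2: DF={B1,B7,B8}
  B3: DF={B4}
  B4: DF={B7,B8}
  B5: DF={B1,B7,B8}
  B6: DF={B7,B8}
  B7: DF=∅
  B8: DF=∅

φ for j: defs {B2,B4,B7}
  DF⁺ = {B1,B4,B7,B8}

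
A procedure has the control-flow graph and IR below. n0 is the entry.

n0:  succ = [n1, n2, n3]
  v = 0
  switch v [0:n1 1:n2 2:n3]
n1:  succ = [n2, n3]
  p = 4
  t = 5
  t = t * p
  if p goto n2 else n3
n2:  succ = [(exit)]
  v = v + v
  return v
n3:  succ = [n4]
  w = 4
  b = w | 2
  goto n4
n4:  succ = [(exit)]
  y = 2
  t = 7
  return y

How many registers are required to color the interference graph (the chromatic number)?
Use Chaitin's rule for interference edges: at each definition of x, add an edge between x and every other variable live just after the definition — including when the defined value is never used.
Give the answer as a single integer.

Per-block:
  n0 def {v} use ∅
  n1 def {p,t} use ∅
  n2 def {v} use {v}
  n3 def {b,w} use ∅
  n4 def {t,y} use ∅

Live sets:
  n0: in=∅ out={v}
  n1: in={v} out={v}
  n2: in={v} out=∅
  n3: in=∅ out=∅
  n4: in=∅ out=∅

Interfere edges:
  b: ∅
  p: {t,v}
  t: {p,v,y}
  v: {p,t}
  w: ∅
  y: {t}

Chromatic number:
  clique {p,t,v} ⇒ need ≥ 3
  assign b→R0 p→R1 t→R0 v→R2 w→R0 y→R1 — no edge inside a register ⇒ χ ≤ 3
  χ = 3

Answer: 3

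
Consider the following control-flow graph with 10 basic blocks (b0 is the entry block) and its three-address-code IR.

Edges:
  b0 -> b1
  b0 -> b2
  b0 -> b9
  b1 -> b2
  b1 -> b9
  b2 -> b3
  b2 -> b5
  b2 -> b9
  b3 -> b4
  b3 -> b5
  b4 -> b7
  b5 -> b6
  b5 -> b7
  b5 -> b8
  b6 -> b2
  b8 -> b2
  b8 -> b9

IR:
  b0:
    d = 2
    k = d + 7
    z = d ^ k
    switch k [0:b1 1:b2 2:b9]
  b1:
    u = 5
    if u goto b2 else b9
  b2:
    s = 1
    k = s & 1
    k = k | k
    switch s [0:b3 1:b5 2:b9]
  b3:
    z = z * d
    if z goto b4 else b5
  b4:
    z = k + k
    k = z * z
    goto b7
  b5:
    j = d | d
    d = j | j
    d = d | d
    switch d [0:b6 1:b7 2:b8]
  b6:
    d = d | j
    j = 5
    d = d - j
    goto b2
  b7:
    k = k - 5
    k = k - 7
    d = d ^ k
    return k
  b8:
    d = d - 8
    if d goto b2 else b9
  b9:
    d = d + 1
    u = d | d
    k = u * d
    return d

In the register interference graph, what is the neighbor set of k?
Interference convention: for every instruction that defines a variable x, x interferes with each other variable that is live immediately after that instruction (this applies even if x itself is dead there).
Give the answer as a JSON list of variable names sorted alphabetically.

Answer: ["d", "j", "s", "z"]

Derivation:
def/use:
  b0 def {d,k,z} use ∅
  b1 def {u} use ∅
  b2 def {k,s} use ∅
  b3 def {z} use {d,z}
  b4 def {k,z} use {k}
  b5 def {d,j} use {d}
  b6 def {d,j} use {d,j}
  b7 def {d,k} use {d,k}
  b8 def {d} use {d}
  b9 def {d,k,u} use {d}

Backward fixpoint:
  b0: in=∅ out={d,z}
  b1: in={d,z} out={d,z}
  b2: in={d,z} out={d,k,z}
  b3: in={d,k,z} out={d,k,z}
  b4: in={d,k} out={d,k}
  b5: in={d,k,z} out={d,j,k,z}
  b6: in={d,j,z} out={d,z}
  b7: in={d,k} out=∅
  b8: in={d,z} out={d,z}
  b9: in={d} out=∅

Interfere edges:
  d↔{j,k,s,u,z}
  j↔{d,k,z}
  k↔{d,j,s,z}
  s↔{d,k,z}
  u↔{d,z}
  z↔{d,j,k,s,u}

N(k) = ["d", "j", "s", "z"]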